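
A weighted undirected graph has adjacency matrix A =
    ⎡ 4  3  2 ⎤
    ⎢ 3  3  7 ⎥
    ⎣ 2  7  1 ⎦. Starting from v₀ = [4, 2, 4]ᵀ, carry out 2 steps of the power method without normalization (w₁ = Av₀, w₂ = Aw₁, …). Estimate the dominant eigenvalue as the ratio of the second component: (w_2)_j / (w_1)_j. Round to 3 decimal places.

λ ≈ 8.913

w1 = Av₀ = (4·4 + 3·2 + 2·4; 3·4 + 3·2 + 7·4; 2·4 + 7·2 + 1·4) = (30, 46, 26)
w2 = Aw1 = (4·30 + 3·46 + 2·26; 3·30 + 3·46 + 7·26; 2·30 + 7·46 + 1·26) = (310, 410, 408)
Ratio at component: 410 / 46 = 8.913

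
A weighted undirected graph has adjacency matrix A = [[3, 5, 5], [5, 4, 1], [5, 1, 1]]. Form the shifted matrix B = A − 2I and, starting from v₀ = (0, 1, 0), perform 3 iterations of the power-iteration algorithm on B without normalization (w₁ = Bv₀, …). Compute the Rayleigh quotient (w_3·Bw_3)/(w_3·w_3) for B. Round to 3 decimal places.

B = A − 2I has rows (1, 5, 5); (5, 2, 1); (5, 1, -1)
w1 = Bv₀ = (1·0 + 5·1 + 5·0; 5·0 + 2·1 + 1·0; 5·0 + 1·1 + (-1)·0) = (5, 2, 1)
w2 = Bw1 = (1·5 + 5·2 + 5·1; 5·5 + 2·2 + 1·1; 5·5 + 1·2 + (-1)·1) = (20, 30, 26)
w3 = Bw2 = (300, 186, 104)
Bw3 = (1750, 1976, 1582)
w3·Bw3 = 1057064; w3·w3 = 135412; μ ≈ 1057064/135412 = 7.806

7.806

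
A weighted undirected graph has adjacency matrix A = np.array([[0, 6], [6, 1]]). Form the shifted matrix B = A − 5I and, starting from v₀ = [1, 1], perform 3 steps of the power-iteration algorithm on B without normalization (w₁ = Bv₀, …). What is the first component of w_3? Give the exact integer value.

-47

B = A − 5I has rows (-5, 6); (6, -4)
w1 = Bv₀ = (1, 2)
w2 = Bw1 = (7, -2)
w3 = Bw2 = (-47, 50)
Requested component of w3: -47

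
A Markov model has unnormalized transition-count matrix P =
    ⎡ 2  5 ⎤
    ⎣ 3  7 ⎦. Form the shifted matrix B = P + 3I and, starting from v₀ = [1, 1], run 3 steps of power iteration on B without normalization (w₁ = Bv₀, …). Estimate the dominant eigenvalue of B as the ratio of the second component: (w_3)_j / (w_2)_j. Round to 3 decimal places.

B = P + 3I has rows (5, 5); (3, 10)
w1 = Bv₀ = (5·1 + 5·1; 3·1 + 10·1) = (10, 13)
w2 = Bw1 = (5·10 + 5·13; 3·10 + 10·13) = (115, 160)
w3 = Bw2 = (1375, 1945)
Ratio: 1945/160 = 12.156

μ ≈ 12.156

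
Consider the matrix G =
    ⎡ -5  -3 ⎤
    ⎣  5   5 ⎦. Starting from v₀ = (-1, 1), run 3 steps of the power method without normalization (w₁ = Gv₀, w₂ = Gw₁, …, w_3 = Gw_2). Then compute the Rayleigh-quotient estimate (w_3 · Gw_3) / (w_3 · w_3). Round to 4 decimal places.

w1 = Gv₀ = ((-5)·(-1) + (-3)·1; 5·(-1) + 5·1) = (2, 0)
w2 = Gw1 = ((-5)·2 + (-3)·0; 5·2 + 5·0) = (-10, 10)
w3 = Gw2 = (20, 0)
Gw3 = (-100, 100)
w3·Gw3 = 20·(-100) + 0·100 = -2000; w3·w3 = 20·20 + 0·0 = 400
λ ≈ -2000/400 = -5.0000

-5.0000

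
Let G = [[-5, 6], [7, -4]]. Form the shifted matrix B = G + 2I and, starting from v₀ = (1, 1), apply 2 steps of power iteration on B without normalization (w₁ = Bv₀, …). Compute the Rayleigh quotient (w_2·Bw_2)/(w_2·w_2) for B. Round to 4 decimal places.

B = G + 2I has rows (-3, 6); (7, -2)
w1 = Bv₀ = (3, 5)
w2 = Bw1 = (21, 11)
Bw2 = (3, 125)
w2·Bw2 = 1438; w2·w2 = 562; μ ≈ 1438/562 = 2.5587

2.5587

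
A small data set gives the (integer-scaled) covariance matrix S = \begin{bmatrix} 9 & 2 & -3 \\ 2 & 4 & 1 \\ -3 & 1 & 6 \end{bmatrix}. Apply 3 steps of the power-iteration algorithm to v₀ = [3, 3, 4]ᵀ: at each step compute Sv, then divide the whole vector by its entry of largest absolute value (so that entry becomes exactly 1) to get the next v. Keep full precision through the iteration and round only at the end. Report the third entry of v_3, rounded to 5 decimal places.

Sv0 = (21.000000, 22.000000, 18.000000); divide by 22.000000 → v1 = (0.954545, 1.000000, 0.818182)
Sv1 = (8.136364, 6.727273, 3.045455); divide by 8.136364 → v2 = (1.000000, 0.826816, 0.374302)
Sv2 = (9.530726, 5.681564, 0.072626); divide by 9.530726 → v3 = (1.000000, 0.596131, 0.007620)
Requested entry of v3: 13/1706 = 0.00762

0.00762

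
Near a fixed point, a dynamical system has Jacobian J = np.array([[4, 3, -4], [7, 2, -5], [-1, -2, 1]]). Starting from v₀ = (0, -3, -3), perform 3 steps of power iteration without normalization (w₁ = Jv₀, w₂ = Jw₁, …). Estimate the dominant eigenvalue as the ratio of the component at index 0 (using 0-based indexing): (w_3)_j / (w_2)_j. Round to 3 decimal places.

w1 = Jv₀ = (4·0 + 3·(-3) + (-4)·(-3); 7·0 + 2·(-3) + (-5)·(-3); (-1)·0 + (-2)·(-3) + 1·(-3)) = (3, 9, 3)
w2 = Jw1 = (4·3 + 3·9 + (-4)·3; 7·3 + 2·9 + (-5)·3; (-1)·3 + (-2)·9 + 1·3) = (27, 24, -18)
w3 = Jw2 = (252, 327, -93)
Ratio at component: 252 / 27 = 9.333

9.333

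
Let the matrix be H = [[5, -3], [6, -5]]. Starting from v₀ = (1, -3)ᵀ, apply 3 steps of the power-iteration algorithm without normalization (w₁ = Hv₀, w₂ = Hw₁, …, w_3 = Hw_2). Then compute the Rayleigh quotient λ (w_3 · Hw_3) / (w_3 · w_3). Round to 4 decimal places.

w1 = Hv₀ = (14, 21)
w2 = Hw1 = (7, -21)
w3 = Hw2 = (98, 147)
Hw3 = (49, -147)
w3·Hw3 = 98·49 + 147·(-147) = -16807; w3·w3 = 98·98 + 147·147 = 31213
λ ≈ -16807/31213 = -0.5385

λ ≈ -0.5385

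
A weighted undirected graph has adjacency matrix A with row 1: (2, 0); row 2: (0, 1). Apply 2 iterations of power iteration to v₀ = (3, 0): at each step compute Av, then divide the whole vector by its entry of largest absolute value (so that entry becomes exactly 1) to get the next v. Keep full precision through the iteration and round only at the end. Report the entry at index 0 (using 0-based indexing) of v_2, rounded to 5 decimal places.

1.00000

Av0 = (6.000000, 0.000000); divide by 6.000000 → v1 = (1.000000, 0.000000)
Av1 = (2.000000, 0.000000); divide by 2.000000 → v2 = (1.000000, 0.000000)
Requested entry of v2: 12/12 = 1.00000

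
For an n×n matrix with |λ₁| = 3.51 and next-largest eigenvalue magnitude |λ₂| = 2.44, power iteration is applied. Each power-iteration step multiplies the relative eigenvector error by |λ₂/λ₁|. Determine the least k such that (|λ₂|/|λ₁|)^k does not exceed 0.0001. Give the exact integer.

26

|λ₂/λ₁| = 2.44/3.51 = 0.69516
Need k ≥ ln(0.0001) / ln(0.69516) = -9.2103 / -0.3636 ≈ 25.330
Smallest integer k satisfying the bound: 26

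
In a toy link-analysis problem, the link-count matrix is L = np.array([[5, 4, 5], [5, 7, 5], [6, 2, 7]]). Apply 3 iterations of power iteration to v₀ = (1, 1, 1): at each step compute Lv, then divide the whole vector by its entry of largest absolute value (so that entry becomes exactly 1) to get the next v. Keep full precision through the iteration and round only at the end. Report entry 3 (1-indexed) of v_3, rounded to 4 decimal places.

0.8359

Lv0 = (14.00000, 17.00000, 15.00000); divide by 17.00000 → v1 = (0.82353, 1.00000, 0.88235)
Lv1 = (12.52941, 15.52941, 13.11765); divide by 15.52941 → v2 = (0.80682, 1.00000, 0.84470)
Lv2 = (12.25758, 15.25758, 12.75379); divide by 15.25758 → v3 = (0.80338, 1.00000, 0.83590)
Requested entry of v3: 3367/4028 = 0.8359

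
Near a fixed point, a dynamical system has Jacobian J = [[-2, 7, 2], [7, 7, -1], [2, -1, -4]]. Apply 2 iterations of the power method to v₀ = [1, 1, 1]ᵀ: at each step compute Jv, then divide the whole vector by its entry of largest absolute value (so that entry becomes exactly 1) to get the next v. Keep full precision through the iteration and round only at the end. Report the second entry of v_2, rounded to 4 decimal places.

Jv0 = (7.00000, 13.00000, -3.00000); divide by 13.00000 → v1 = (0.53846, 1.00000, -0.23077)
Jv1 = (5.46154, 11.00000, 1.00000); divide by 11.00000 → v2 = (0.49650, 1.00000, 0.09091)
Requested entry of v2: 143/143 = 1.0000

1.0000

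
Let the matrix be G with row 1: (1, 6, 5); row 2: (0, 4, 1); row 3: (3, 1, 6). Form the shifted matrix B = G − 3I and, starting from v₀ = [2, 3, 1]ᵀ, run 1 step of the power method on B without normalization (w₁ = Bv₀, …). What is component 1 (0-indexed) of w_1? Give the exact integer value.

B = G − 3I has rows (-2, 6, 5); (0, 1, 1); (3, 1, 3)
w1 = Bv₀ = (19, 4, 12)
Requested component of w1: 4

4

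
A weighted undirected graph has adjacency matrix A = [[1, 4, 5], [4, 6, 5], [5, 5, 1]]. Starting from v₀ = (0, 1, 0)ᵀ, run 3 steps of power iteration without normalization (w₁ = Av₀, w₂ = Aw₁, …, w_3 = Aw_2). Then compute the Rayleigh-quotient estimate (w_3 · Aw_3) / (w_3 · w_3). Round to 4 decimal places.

w1 = Av₀ = (1·0 + 4·1 + 5·0; 4·0 + 6·1 + 5·0; 5·0 + 5·1 + 1·0) = (4, 6, 5)
w2 = Aw1 = (1·4 + 4·6 + 5·5; 4·4 + 6·6 + 5·5; 5·4 + 5·6 + 1·5) = (53, 77, 55)
w3 = Aw2 = (636, 949, 705)
Aw3 = (7957, 11763, 8630)
w3·Aw3 = 636·7957 + 949·11763 + 705·8630 = 22307889; w3·w3 = 636·636 + 949·949 + 705·705 = 1802122
λ ≈ 22307889/1802122 = 12.3787

λ ≈ 12.3787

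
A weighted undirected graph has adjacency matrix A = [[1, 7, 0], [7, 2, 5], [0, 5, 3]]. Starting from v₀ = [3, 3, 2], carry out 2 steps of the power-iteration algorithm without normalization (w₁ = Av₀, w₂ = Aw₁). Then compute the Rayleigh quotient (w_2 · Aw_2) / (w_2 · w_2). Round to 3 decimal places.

w1 = Av₀ = (1·3 + 7·3 + 0·2; 7·3 + 2·3 + 5·2; 0·3 + 5·3 + 3·2) = (24, 37, 21)
w2 = Aw1 = (1·24 + 7·37 + 0·21; 7·24 + 2·37 + 5·21; 0·24 + 5·37 + 3·21) = (283, 347, 248)
Aw2 = (2712, 3915, 2479)
w2·Aw2 = 283·2712 + 347·3915 + 248·2479 = 2740793; w2·w2 = 283·283 + 347·347 + 248·248 = 262002
λ ≈ 2740793/262002 = 10.461

λ ≈ 10.461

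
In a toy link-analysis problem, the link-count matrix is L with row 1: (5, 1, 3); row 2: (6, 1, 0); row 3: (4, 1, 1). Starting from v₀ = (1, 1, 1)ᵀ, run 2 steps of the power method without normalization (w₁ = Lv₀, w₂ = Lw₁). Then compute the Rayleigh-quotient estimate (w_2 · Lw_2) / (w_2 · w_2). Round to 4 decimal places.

λ ≈ 7.9397

w1 = Lv₀ = (5·1 + 1·1 + 3·1; 6·1 + 1·1 + 0·1; 4·1 + 1·1 + 1·1) = (9, 7, 6)
w2 = Lw1 = (5·9 + 1·7 + 3·6; 6·9 + 1·7 + 0·6; 4·9 + 1·7 + 1·6) = (70, 61, 49)
Lw2 = (558, 481, 390)
w2·Lw2 = 70·558 + 61·481 + 49·390 = 87511; w2·w2 = 70·70 + 61·61 + 49·49 = 11022
λ ≈ 87511/11022 = 7.9397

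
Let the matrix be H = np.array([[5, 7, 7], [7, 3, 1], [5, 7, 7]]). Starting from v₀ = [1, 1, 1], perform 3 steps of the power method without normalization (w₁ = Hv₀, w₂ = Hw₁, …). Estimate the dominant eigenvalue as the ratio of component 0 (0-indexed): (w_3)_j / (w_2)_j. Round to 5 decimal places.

λ ≈ 16.24590

w1 = Hv₀ = (19, 11, 19)
w2 = Hw1 = (305, 185, 305)
w3 = Hw2 = (4955, 2995, 4955)
Ratio at component: 4955 / 305 = 16.24590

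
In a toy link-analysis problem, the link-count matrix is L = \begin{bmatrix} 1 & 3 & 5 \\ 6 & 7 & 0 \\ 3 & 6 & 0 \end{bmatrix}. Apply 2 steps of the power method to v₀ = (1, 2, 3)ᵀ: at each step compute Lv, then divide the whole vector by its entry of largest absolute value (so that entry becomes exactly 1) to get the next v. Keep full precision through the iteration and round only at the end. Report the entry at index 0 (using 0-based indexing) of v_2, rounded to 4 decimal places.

0.5772

Lv0 = (22.00000, 20.00000, 15.00000); divide by 22.00000 → v1 = (1.00000, 0.90909, 0.68182)
Lv1 = (7.13636, 12.36364, 8.45455); divide by 12.36364 → v2 = (0.57721, 1.00000, 0.68382)
Requested entry of v2: 157/272 = 0.5772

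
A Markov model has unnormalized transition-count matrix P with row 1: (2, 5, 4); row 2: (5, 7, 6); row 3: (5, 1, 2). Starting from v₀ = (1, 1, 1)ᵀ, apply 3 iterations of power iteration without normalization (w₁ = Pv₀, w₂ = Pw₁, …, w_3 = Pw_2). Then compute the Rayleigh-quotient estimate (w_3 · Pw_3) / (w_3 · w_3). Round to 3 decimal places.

w1 = Pv₀ = (11, 18, 8)
w2 = Pw1 = (144, 229, 89)
w3 = Pw2 = (1789, 2857, 1127)
Pw3 = (22371, 35706, 14056)
w3·Pw3 = 1789·22371 + 2857·35706 + 1127·14056 = 157874873; w3·w3 = 1789·1789 + 2857·2857 + 1127·1127 = 12633099
λ ≈ 157874873/12633099 = 12.497

λ ≈ 12.497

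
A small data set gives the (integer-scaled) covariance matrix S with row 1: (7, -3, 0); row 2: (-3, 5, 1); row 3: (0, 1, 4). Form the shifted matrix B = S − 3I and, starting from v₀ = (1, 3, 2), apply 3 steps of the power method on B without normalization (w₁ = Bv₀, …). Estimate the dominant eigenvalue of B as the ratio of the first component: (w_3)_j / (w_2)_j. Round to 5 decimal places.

6.57143

B = S − 3I has rows (4, -3, 0); (-3, 2, 1); (0, 1, 1)
w1 = Bv₀ = (4·1 + (-3)·3 + 0·2; (-3)·1 + 2·3 + 1·2; 0·1 + 1·3 + 1·2) = (-5, 5, 5)
w2 = Bw1 = (4·(-5) + (-3)·5 + 0·5; (-3)·(-5) + 2·5 + 1·5; 0·(-5) + 1·5 + 1·5) = (-35, 30, 10)
w3 = Bw2 = (-230, 175, 40)
Ratio: -230/-35 = 6.57143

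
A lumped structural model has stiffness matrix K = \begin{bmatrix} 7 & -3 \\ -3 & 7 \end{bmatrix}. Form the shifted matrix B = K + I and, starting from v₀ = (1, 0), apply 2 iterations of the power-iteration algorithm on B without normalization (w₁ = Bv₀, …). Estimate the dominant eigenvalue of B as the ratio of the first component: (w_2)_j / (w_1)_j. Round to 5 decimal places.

μ ≈ 9.12500

B = K + I has rows (8, -3); (-3, 8)
w1 = Bv₀ = (8·1 + (-3)·0; (-3)·1 + 8·0) = (8, -3)
w2 = Bw1 = (8·8 + (-3)·(-3); (-3)·8 + 8·(-3)) = (73, -48)
Ratio: 73/8 = 9.12500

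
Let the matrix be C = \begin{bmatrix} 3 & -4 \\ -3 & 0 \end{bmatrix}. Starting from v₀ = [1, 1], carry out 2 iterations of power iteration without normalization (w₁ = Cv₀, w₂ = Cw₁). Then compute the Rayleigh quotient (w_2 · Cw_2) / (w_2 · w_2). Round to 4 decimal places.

w1 = Cv₀ = (-1, -3)
w2 = Cw1 = (9, 3)
Cw2 = (15, -27)
w2·Cw2 = 9·15 + 3·(-27) = 54; w2·w2 = 9·9 + 3·3 = 90
λ ≈ 54/90 = 0.6000

λ ≈ 0.6000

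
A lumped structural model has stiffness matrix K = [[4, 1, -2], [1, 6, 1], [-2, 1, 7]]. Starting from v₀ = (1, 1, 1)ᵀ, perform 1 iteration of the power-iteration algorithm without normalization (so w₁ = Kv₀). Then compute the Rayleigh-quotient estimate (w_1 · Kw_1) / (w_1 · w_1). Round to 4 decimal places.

6.8257

w1 = Kv₀ = (4·1 + 1·1 + (-2)·1; 1·1 + 6·1 + 1·1; (-2)·1 + 1·1 + 7·1) = (3, 8, 6)
Kw1 = (8, 57, 44)
w1·Kw1 = 3·8 + 8·57 + 6·44 = 744; w1·w1 = 3·3 + 8·8 + 6·6 = 109
λ ≈ 744/109 = 6.8257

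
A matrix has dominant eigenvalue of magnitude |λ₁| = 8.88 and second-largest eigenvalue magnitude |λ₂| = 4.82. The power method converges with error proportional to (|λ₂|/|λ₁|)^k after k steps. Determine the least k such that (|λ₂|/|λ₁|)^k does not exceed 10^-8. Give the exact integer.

|λ₂/λ₁| = 4.82/8.88 = 0.54279
Need k ≥ ln(10^-8) / ln(0.54279) = -18.4207 / -0.6110 ≈ 30.147
Smallest integer k satisfying the bound: 31

31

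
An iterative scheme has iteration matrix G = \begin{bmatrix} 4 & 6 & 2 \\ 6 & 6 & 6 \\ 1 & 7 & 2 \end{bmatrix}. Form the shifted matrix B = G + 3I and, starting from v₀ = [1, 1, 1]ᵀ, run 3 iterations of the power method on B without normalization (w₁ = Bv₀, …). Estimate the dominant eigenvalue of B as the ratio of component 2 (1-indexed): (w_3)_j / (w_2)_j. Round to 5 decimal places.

B = G + 3I has rows (7, 6, 2); (6, 9, 6); (1, 7, 5)
w1 = Bv₀ = (7·1 + 6·1 + 2·1; 6·1 + 9·1 + 6·1; 1·1 + 7·1 + 5·1) = (15, 21, 13)
w2 = Bw1 = (7·15 + 6·21 + 2·13; 6·15 + 9·21 + 6·13; 1·15 + 7·21 + 5·13) = (257, 357, 227)
w3 = Bw2 = (4395, 6117, 3891)
Ratio: 6117/357 = 17.13445

17.13445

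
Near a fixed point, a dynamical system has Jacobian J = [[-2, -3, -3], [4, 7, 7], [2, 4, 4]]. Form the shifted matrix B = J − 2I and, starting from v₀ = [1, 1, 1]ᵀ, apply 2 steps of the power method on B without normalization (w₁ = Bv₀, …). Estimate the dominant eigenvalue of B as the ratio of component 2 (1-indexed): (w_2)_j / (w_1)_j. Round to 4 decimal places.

6.0000

B = J − 2I has rows (-4, -3, -3); (4, 5, 7); (2, 4, 2)
w1 = Bv₀ = ((-4)·1 + (-3)·1 + (-3)·1; 4·1 + 5·1 + 7·1; 2·1 + 4·1 + 2·1) = (-10, 16, 8)
w2 = Bw1 = ((-4)·(-10) + (-3)·16 + (-3)·8; 4·(-10) + 5·16 + 7·8; 2·(-10) + 4·16 + 2·8) = (-32, 96, 60)
Ratio: 96/16 = 6.0000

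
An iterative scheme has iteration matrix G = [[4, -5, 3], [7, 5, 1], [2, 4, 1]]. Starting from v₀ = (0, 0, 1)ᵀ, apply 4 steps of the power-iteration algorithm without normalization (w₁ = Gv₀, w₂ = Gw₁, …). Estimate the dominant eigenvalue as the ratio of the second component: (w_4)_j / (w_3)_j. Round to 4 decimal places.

w1 = Gv₀ = (3, 1, 1)
w2 = Gw1 = (10, 27, 11)
w3 = Gw2 = (-62, 216, 139)
w4 = Gw3 = (-911, 785, 879)
Ratio at component: 785 / 216 = 3.6343

λ ≈ 3.6343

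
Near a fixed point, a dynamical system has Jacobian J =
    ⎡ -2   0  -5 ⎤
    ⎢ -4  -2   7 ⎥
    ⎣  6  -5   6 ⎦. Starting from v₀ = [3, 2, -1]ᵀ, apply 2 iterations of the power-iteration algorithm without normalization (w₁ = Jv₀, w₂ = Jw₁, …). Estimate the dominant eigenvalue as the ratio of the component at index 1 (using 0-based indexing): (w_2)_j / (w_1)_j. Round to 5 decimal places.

w1 = Jv₀ = ((-2)·3 + 0·2 + (-5)·(-1); (-4)·3 + (-2)·2 + 7·(-1); 6·3 + (-5)·2 + 6·(-1)) = (-1, -23, 2)
w2 = Jw1 = ((-2)·(-1) + 0·(-23) + (-5)·2; (-4)·(-1) + (-2)·(-23) + 7·2; 6·(-1) + (-5)·(-23) + 6·2) = (-8, 64, 121)
Ratio at component: 64 / -23 = -2.78261

λ ≈ -2.78261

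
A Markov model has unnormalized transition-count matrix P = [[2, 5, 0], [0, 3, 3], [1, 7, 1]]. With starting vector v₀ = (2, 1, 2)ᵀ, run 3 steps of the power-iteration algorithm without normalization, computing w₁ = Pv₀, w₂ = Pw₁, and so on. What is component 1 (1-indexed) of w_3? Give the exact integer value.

426

w1 = Pv₀ = (9, 9, 11)
w2 = Pw1 = (63, 60, 83)
w3 = Pw2 = (426, 429, 566)
The requested component of w3 is 426.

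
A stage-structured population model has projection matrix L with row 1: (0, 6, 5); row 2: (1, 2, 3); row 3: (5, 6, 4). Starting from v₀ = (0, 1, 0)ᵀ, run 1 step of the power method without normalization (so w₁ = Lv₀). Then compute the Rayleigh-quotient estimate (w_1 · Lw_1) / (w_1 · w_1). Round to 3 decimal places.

9.263

w1 = Lv₀ = (0·0 + 6·1 + 5·0; 1·0 + 2·1 + 3·0; 5·0 + 6·1 + 4·0) = (6, 2, 6)
Lw1 = (42, 28, 66)
w1·Lw1 = 6·42 + 2·28 + 6·66 = 704; w1·w1 = 6·6 + 2·2 + 6·6 = 76
λ ≈ 704/76 = 9.263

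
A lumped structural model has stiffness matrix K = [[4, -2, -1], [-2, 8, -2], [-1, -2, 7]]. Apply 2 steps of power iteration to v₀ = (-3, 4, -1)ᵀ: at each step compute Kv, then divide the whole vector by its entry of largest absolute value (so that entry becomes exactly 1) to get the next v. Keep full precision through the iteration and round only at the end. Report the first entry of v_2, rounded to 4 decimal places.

Kv0 = (-19.00000, 40.00000, -12.00000); divide by 40.00000 → v1 = (-0.47500, 1.00000, -0.30000)
Kv1 = (-3.60000, 9.55000, -3.62500); divide by 9.55000 → v2 = (-0.37696, 1.00000, -0.37958)
Requested entry of v2: -144/382 = -0.3770

-0.3770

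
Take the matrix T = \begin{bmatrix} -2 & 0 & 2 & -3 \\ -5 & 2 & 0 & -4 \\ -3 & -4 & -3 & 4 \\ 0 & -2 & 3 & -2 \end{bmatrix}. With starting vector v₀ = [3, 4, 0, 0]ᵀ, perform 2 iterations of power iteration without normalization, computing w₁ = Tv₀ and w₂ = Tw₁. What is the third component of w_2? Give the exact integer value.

w1 = Tv₀ = (-6, -7, -25, -8)
w2 = Tw1 = (-14, 48, 89, -45)
The requested component of w2 is 89.

89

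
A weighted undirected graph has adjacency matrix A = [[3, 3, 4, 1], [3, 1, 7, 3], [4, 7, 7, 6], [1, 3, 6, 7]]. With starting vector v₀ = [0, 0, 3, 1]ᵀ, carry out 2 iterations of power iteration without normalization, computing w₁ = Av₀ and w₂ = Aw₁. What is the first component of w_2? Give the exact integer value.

w1 = Av₀ = (3·0 + 3·0 + 4·3 + 1·1; 3·0 + 1·0 + 7·3 + 3·1; 4·0 + 7·0 + 7·3 + 6·1; 1·0 + 3·0 + 6·3 + 7·1) = (13, 24, 27, 25)
w2 = Aw1 = (3·13 + 3·24 + 4·27 + 1·25; 3·13 + 1·24 + 7·27 + 3·25; 4·13 + 7·24 + 7·27 + 6·25; 1·13 + 3·24 + 6·27 + 7·25) = (244, 327, 559, 422)
The requested component of w2 is 244.

244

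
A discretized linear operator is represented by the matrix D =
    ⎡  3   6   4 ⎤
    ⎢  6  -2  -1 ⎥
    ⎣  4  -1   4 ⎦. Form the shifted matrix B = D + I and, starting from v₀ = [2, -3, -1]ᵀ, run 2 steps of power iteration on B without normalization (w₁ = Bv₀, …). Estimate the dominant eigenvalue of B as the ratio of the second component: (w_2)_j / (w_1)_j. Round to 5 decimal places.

μ ≈ -6.62500

B = D + I has rows (4, 6, 4); (6, -1, -1); (4, -1, 5)
w1 = Bv₀ = (-14, 16, 6)
w2 = Bw1 = (64, -106, -42)
Ratio: -106/16 = -6.62500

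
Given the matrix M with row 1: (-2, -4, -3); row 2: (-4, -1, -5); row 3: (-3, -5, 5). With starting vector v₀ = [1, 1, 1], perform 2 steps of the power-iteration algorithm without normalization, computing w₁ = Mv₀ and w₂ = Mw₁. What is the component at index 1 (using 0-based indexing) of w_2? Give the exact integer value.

w1 = Mv₀ = ((-2)·1 + (-4)·1 + (-3)·1; (-4)·1 + (-1)·1 + (-5)·1; (-3)·1 + (-5)·1 + 5·1) = (-9, -10, -3)
w2 = Mw1 = ((-2)·(-9) + (-4)·(-10) + (-3)·(-3); (-4)·(-9) + (-1)·(-10) + (-5)·(-3); (-3)·(-9) + (-5)·(-10) + 5·(-3)) = (67, 61, 62)
The requested component of w2 is 61.

61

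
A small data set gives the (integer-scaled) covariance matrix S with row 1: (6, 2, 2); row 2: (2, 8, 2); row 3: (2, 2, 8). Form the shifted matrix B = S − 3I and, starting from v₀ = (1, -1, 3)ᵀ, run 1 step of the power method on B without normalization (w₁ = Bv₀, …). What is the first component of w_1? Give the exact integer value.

B = S − 3I has rows (3, 2, 2); (2, 5, 2); (2, 2, 5)
w1 = Bv₀ = (3·1 + 2·(-1) + 2·3; 2·1 + 5·(-1) + 2·3; 2·1 + 2·(-1) + 5·3) = (7, 3, 15)
Requested component of w1: 7

7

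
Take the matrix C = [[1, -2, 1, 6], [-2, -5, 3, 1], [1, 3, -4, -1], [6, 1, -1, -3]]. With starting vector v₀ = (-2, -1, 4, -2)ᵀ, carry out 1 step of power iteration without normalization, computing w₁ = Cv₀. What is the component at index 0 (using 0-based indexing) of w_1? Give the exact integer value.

w1 = Cv₀ = (-8, 19, -19, -11)
The requested component of w1 is -8.

-8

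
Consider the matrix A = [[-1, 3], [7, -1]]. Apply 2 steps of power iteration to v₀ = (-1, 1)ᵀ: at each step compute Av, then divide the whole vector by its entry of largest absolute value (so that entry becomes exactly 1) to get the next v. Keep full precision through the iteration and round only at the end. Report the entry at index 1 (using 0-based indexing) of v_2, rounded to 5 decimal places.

Av0 = (4.000000, -8.000000); divide by -8.000000 → v1 = (-0.500000, 1.000000)
Av1 = (3.500000, -4.500000); divide by -4.500000 → v2 = (-0.777778, 1.000000)
Requested entry of v2: 36/36 = 1.00000

1.00000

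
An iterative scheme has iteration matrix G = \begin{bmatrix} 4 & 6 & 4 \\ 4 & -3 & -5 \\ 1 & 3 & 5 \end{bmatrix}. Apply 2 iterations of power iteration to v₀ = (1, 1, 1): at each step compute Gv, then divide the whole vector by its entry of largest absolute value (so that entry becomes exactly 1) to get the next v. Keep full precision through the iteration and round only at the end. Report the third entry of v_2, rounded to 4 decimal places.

0.6912

Gv0 = (14.00000, -4.00000, 9.00000); divide by 14.00000 → v1 = (1.00000, -0.28571, 0.64286)
Gv1 = (4.85714, 1.64286, 3.35714); divide by 4.85714 → v2 = (1.00000, 0.33824, 0.69118)
Requested entry of v2: 47/68 = 0.6912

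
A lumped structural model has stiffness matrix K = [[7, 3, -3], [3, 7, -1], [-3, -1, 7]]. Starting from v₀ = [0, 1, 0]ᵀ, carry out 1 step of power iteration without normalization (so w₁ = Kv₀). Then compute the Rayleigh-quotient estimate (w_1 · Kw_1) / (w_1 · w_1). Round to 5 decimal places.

9.67797

w1 = Kv₀ = (7·0 + 3·1 + (-3)·0; 3·0 + 7·1 + (-1)·0; (-3)·0 + (-1)·1 + 7·0) = (3, 7, -1)
Kw1 = (45, 59, -23)
w1·Kw1 = 3·45 + 7·59 + (-1)·(-23) = 571; w1·w1 = 3·3 + 7·7 + (-1)·(-1) = 59
λ ≈ 571/59 = 9.67797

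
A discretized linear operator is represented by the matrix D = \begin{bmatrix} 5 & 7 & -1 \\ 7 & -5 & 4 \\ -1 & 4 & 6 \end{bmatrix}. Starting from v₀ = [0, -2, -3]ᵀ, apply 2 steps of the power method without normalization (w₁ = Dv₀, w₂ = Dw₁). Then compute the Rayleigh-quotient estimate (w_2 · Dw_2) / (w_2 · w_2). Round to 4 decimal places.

5.5521

w1 = Dv₀ = (-11, -2, -26)
w2 = Dw1 = (-43, -171, -153)
Dw2 = (-1259, -58, -1559)
w2·Dw2 = (-43)·(-1259) + (-171)·(-58) + (-153)·(-1559) = 302582; w2·w2 = (-43)·(-43) + (-171)·(-171) + (-153)·(-153) = 54499
λ ≈ 302582/54499 = 5.5521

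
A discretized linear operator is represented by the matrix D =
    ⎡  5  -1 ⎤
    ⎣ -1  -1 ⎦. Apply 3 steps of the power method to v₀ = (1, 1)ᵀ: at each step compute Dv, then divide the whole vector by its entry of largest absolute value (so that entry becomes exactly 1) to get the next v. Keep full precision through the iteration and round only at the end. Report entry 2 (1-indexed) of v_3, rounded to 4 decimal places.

Dv0 = (4.00000, -2.00000); divide by 4.00000 → v1 = (1.00000, -0.50000)
Dv1 = (5.50000, -0.50000); divide by 5.50000 → v2 = (1.00000, -0.09091)
Dv2 = (5.09091, -0.90909); divide by 5.09091 → v3 = (1.00000, -0.17857)
Requested entry of v3: -20/112 = -0.1786

-0.1786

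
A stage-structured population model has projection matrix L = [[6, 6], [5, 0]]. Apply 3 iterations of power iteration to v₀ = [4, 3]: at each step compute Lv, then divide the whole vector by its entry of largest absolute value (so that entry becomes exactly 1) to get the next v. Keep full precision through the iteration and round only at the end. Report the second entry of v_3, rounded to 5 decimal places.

0.53265

Lv0 = (42.000000, 20.000000); divide by 42.000000 → v1 = (1.000000, 0.476190)
Lv1 = (8.857143, 5.000000); divide by 8.857143 → v2 = (1.000000, 0.564516)
Lv2 = (9.387097, 5.000000); divide by 9.387097 → v3 = (1.000000, 0.532646)
Requested entry of v3: 1860/3492 = 0.53265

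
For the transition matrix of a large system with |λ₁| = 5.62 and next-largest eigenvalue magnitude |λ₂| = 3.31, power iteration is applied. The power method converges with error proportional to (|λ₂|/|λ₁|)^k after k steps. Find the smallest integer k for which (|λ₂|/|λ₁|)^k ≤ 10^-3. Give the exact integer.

|λ₂/λ₁| = 3.31/5.62 = 0.58897
Need k ≥ ln(10^-3) / ln(0.58897) = -6.9078 / -0.5294 ≈ 13.049
Smallest integer k satisfying the bound: 14

14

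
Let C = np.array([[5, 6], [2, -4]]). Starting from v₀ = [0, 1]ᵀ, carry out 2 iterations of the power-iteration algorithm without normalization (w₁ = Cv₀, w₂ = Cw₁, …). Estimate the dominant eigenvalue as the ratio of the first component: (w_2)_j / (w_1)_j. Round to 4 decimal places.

λ ≈ 1.0000

w1 = Cv₀ = (6, -4)
w2 = Cw1 = (6, 28)
Ratio at component: 6 / 6 = 1.0000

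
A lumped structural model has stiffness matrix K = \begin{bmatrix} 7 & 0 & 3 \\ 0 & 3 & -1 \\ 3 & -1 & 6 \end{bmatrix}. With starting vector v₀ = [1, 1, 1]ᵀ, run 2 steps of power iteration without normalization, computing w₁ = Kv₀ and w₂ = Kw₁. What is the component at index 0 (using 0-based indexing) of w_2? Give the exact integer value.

94

w1 = Kv₀ = (7·1 + 0·1 + 3·1; 0·1 + 3·1 + (-1)·1; 3·1 + (-1)·1 + 6·1) = (10, 2, 8)
w2 = Kw1 = (7·10 + 0·2 + 3·8; 0·10 + 3·2 + (-1)·8; 3·10 + (-1)·2 + 6·8) = (94, -2, 76)
The requested component of w2 is 94.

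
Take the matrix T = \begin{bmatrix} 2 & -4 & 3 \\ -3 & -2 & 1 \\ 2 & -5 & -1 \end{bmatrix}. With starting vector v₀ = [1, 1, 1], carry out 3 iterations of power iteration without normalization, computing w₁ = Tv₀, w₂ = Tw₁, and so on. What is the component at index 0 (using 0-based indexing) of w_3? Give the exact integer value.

w1 = Tv₀ = (2·1 + (-4)·1 + 3·1; (-3)·1 + (-2)·1 + 1·1; 2·1 + (-5)·1 + (-1)·1) = (1, -4, -4)
w2 = Tw1 = (2·1 + (-4)·(-4) + 3·(-4); (-3)·1 + (-2)·(-4) + 1·(-4); 2·1 + (-5)·(-4) + (-1)·(-4)) = (6, 1, 26)
w3 = Tw2 = (86, 6, -19)
The requested component of w3 is 86.

86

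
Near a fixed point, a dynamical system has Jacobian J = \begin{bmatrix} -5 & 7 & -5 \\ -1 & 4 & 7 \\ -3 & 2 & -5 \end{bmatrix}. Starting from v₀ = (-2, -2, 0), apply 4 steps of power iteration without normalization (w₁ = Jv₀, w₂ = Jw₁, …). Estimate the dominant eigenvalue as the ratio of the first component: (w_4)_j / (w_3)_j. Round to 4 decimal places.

w1 = Jv₀ = ((-5)·(-2) + 7·(-2) + (-5)·0; (-1)·(-2) + 4·(-2) + 7·0; (-3)·(-2) + 2·(-2) + (-5)·0) = (-4, -6, 2)
w2 = Jw1 = ((-5)·(-4) + 7·(-6) + (-5)·2; (-1)·(-4) + 4·(-6) + 7·2; (-3)·(-4) + 2·(-6) + (-5)·2) = (-32, -6, -10)
w3 = Jw2 = (168, -62, 134)
w4 = Jw3 = (-1944, 522, -1298)
Ratio at component: -1944 / 168 = -11.5714

λ ≈ -11.5714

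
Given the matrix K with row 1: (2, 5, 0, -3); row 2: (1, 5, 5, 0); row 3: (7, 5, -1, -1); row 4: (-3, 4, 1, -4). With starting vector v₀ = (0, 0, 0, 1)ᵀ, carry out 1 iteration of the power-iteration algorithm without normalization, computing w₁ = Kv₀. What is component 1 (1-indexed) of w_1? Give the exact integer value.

-3

w1 = Kv₀ = (-3, 0, -1, -4)
The requested component of w1 is -3.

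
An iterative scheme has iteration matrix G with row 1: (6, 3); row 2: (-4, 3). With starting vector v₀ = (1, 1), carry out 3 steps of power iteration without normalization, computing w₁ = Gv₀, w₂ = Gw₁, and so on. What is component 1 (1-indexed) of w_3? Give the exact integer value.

189

w1 = Gv₀ = (6·1 + 3·1; (-4)·1 + 3·1) = (9, -1)
w2 = Gw1 = (6·9 + 3·(-1); (-4)·9 + 3·(-1)) = (51, -39)
w3 = Gw2 = (189, -321)
The requested component of w3 is 189.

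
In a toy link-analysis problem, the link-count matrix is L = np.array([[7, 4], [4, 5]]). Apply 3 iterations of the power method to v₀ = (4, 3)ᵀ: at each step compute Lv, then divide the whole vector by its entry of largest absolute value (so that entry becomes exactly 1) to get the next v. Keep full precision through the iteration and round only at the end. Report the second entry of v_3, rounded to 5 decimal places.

0.78058

Lv0 = (40.000000, 31.000000); divide by 40.000000 → v1 = (1.000000, 0.775000)
Lv1 = (10.100000, 7.875000); divide by 10.100000 → v2 = (1.000000, 0.779703)
Lv2 = (10.118812, 7.898515); divide by 10.118812 → v3 = (1.000000, 0.780577)
Requested entry of v3: 3191/4088 = 0.78058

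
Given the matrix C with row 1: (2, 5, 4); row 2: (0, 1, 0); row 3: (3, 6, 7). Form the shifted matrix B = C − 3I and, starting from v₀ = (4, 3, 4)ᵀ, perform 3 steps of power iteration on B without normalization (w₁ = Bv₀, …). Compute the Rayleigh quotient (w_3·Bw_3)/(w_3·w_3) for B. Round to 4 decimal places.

B = C − 3I has rows (-1, 5, 4); (0, -2, 0); (3, 6, 4)
w1 = Bv₀ = ((-1)·4 + 5·3 + 4·4; 0·4 + (-2)·3 + 0·4; 3·4 + 6·3 + 4·4) = (27, -6, 46)
w2 = Bw1 = ((-1)·27 + 5·(-6) + 4·46; 0·27 + (-2)·(-6) + 0·46; 3·27 + 6·(-6) + 4·46) = (127, 12, 229)
w3 = Bw2 = (849, -24, 1369)
Bw3 = (4507, 48, 7879)
w3·Bw3 = 14611642; w3·w3 = 2595538; μ ≈ 14611642/2595538 = 5.6295

μ ≈ 5.6295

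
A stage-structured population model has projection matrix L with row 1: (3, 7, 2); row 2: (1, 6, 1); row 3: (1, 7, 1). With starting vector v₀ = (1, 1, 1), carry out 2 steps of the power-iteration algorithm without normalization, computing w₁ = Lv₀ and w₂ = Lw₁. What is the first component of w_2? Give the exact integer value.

110

w1 = Lv₀ = (3·1 + 7·1 + 2·1; 1·1 + 6·1 + 1·1; 1·1 + 7·1 + 1·1) = (12, 8, 9)
w2 = Lw1 = (3·12 + 7·8 + 2·9; 1·12 + 6·8 + 1·9; 1·12 + 7·8 + 1·9) = (110, 69, 77)
The requested component of w2 is 110.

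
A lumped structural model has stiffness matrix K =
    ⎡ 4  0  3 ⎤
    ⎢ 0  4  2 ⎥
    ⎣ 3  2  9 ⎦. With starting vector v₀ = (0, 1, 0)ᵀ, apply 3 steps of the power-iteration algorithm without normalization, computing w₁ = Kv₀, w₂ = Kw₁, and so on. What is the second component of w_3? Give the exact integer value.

w1 = Kv₀ = (0, 4, 2)
w2 = Kw1 = (6, 20, 26)
w3 = Kw2 = (102, 132, 292)
The requested component of w3 is 132.

132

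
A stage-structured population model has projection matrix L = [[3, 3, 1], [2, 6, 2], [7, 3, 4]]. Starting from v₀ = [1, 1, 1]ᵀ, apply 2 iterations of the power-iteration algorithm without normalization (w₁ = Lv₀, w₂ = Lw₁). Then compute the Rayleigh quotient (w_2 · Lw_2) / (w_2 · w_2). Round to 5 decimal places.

λ ≈ 9.74612

w1 = Lv₀ = (7, 10, 14)
w2 = Lw1 = (65, 102, 135)
Lw2 = (636, 1012, 1301)
w2·Lw2 = 65·636 + 102·1012 + 135·1301 = 320199; w2·w2 = 65·65 + 102·102 + 135·135 = 32854
λ ≈ 320199/32854 = 9.74612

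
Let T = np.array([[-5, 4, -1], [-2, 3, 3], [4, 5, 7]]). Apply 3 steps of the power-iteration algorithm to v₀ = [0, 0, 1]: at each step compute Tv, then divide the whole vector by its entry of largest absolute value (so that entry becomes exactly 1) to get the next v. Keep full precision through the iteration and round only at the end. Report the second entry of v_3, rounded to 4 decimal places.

0.4129

Tv0 = (-1.00000, 3.00000, 7.00000); divide by 7.00000 → v1 = (-0.14286, 0.42857, 1.00000)
Tv1 = (1.42857, 4.57143, 8.57143); divide by 8.57143 → v2 = (0.16667, 0.53333, 1.00000)
Tv2 = (0.30000, 4.26667, 10.33333); divide by 10.33333 → v3 = (0.02903, 0.41290, 1.00000)
Requested entry of v3: 256/620 = 0.4129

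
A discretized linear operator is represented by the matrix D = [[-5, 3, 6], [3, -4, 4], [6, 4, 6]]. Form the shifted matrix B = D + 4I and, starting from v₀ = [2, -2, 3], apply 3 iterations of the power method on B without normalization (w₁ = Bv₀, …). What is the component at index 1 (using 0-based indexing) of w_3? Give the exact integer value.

B = D + 4I has rows (-1, 3, 6); (3, 0, 4); (6, 4, 10)
w1 = Bv₀ = ((-1)·2 + 3·(-2) + 6·3; 3·2 + 0·(-2) + 4·3; 6·2 + 4·(-2) + 10·3) = (10, 18, 34)
w2 = Bw1 = ((-1)·10 + 3·18 + 6·34; 3·10 + 0·18 + 4·34; 6·10 + 4·18 + 10·34) = (248, 166, 472)
w3 = Bw2 = (3082, 2632, 6872)
Requested component of w3: 2632

2632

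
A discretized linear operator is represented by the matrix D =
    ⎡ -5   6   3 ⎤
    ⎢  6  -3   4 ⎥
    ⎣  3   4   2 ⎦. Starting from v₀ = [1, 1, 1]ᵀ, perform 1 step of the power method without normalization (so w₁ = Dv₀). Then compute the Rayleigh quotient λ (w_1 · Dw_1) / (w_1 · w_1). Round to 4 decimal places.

λ ≈ 6.7877

w1 = Dv₀ = (4, 7, 9)
Dw1 = (49, 39, 58)
w1·Dw1 = 4·49 + 7·39 + 9·58 = 991; w1·w1 = 4·4 + 7·7 + 9·9 = 146
λ ≈ 991/146 = 6.7877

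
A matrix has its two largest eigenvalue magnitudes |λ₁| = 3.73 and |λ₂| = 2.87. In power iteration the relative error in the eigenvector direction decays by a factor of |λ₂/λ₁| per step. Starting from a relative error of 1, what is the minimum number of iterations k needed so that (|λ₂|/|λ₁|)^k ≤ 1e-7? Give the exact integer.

62

|λ₂/λ₁| = 2.87/3.73 = 0.76944
Need k ≥ ln(1e-7) / ln(0.76944) = -16.1181 / -0.2621 ≈ 61.497
Smallest integer k satisfying the bound: 62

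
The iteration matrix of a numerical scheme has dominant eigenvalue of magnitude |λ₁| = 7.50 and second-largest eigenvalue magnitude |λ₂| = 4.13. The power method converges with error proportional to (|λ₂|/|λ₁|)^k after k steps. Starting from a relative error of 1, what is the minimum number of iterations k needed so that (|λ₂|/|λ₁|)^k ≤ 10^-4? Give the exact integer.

|λ₂/λ₁| = 4.13/7.50 = 0.55067
Need k ≥ ln(10^-4) / ln(0.55067) = -9.2103 / -0.5966 ≈ 15.437
Smallest integer k satisfying the bound: 16

16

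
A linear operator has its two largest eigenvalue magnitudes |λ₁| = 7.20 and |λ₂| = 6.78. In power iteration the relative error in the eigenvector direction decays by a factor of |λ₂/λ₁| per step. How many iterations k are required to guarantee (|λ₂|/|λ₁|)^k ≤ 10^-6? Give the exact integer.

|λ₂/λ₁| = 6.78/7.20 = 0.94167
Need k ≥ ln(10^-6) / ln(0.94167) = -13.8155 / -0.0601 ≈ 229.860
Smallest integer k satisfying the bound: 230

230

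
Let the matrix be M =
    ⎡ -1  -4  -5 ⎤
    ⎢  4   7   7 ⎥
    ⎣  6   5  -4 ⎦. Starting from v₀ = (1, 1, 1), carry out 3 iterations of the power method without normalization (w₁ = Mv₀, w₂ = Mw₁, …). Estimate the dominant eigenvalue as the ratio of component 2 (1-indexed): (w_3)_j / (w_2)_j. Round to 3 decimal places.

w1 = Mv₀ = ((-1)·1 + (-4)·1 + (-5)·1; 4·1 + 7·1 + 7·1; 6·1 + 5·1 + (-4)·1) = (-10, 18, 7)
w2 = Mw1 = ((-1)·(-10) + (-4)·18 + (-5)·7; 4·(-10) + 7·18 + 7·7; 6·(-10) + 5·18 + (-4)·7) = (-97, 135, 2)
w3 = Mw2 = (-453, 571, 85)
Ratio at component: 571 / 135 = 4.230

4.230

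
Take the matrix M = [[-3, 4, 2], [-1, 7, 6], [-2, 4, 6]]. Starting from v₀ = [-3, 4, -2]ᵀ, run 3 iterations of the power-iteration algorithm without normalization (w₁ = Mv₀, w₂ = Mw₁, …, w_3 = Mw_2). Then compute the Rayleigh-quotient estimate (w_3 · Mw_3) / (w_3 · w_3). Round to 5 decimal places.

w1 = Mv₀ = (21, 19, 10)
w2 = Mw1 = (33, 172, 94)
w3 = Mw2 = (777, 1735, 1186)
Mw3 = (6981, 18484, 12502)
w3·Mw3 = 777·6981 + 1735·18484 + 1186·12502 = 52321349; w3·w3 = 777·777 + 1735·1735 + 1186·1186 = 5020550
λ ≈ 52321349/5020550 = 10.42144

λ ≈ 10.42144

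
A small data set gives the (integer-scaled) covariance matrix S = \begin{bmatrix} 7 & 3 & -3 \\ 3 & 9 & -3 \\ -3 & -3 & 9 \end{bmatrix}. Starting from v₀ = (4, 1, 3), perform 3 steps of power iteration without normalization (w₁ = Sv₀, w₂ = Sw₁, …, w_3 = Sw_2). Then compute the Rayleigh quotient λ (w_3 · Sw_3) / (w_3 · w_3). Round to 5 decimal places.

w1 = Sv₀ = (22, 12, 12)
w2 = Sw1 = (154, 138, 6)
w3 = Sw2 = (1474, 1686, -822)
Sw3 = (17842, 22062, -16878)
w3·Sw3 = 1474·17842 + 1686·22062 + (-822)·(-16878) = 77369356; w3·w3 = 1474·1474 + 1686·1686 + (-822)·(-822) = 5690956
λ ≈ 77369356/5690956 = 13.59514

13.59514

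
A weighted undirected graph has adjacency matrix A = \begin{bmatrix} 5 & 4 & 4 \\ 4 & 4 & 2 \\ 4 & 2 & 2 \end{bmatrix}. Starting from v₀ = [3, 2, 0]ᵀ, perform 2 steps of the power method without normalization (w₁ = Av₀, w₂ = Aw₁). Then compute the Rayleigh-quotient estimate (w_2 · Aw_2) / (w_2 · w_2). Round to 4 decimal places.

w1 = Av₀ = (5·3 + 4·2 + 4·0; 4·3 + 4·2 + 2·0; 4·3 + 2·2 + 2·0) = (23, 20, 16)
w2 = Aw1 = (5·23 + 4·20 + 4·16; 4·23 + 4·20 + 2·16; 4·23 + 2·20 + 2·16) = (259, 204, 164)
Aw2 = (2767, 2180, 1772)
w2·Aw2 = 259·2767 + 204·2180 + 164·1772 = 1451981; w2·w2 = 259·259 + 204·204 + 164·164 = 135593
λ ≈ 1451981/135593 = 10.7084

10.7084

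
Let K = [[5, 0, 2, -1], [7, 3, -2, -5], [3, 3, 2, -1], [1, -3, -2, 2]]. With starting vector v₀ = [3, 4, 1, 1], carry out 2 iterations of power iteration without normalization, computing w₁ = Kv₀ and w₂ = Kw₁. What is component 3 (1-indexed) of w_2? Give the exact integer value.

w1 = Kv₀ = (5·3 + 0·4 + 2·1 + (-1)·1; 7·3 + 3·4 + (-2)·1 + (-5)·1; 3·3 + 3·4 + 2·1 + (-1)·1; 1·3 + (-3)·4 + (-2)·1 + 2·1) = (16, 26, 22, -9)
w2 = Kw1 = (5·16 + 0·26 + 2·22 + (-1)·(-9); 7·16 + 3·26 + (-2)·22 + (-5)·(-9); 3·16 + 3·26 + 2·22 + (-1)·(-9); 1·16 + (-3)·26 + (-2)·22 + 2·(-9)) = (133, 191, 179, -124)
The requested component of w2 is 179.

179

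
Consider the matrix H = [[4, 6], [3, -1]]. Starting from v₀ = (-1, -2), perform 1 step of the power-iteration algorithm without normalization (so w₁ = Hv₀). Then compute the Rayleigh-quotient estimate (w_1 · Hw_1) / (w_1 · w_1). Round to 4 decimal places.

4.5409

w1 = Hv₀ = (4·(-1) + 6·(-2); 3·(-1) + (-1)·(-2)) = (-16, -1)
Hw1 = (-70, -47)
w1·Hw1 = (-16)·(-70) + (-1)·(-47) = 1167; w1·w1 = (-16)·(-16) + (-1)·(-1) = 257
λ ≈ 1167/257 = 4.5409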